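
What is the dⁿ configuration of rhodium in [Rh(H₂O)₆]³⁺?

d⁶

Water is neutral; balancing the +3 overall charge requires Rh(III).
Rh sits in group 9, so the d-electron count is 9 − 3 = 6.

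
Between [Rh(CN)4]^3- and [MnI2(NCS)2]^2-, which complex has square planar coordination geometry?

For [Rh(CN)4]^3-: Ligand charges: each cyanide is −1. With an overall charge of −3 the rhodium centre must be in the +1 oxidation state. Group 9 minus oxidation state 1 gives a d⁸ configuration. A 4d d⁸ ion has a large crystal-field splitting; square planar leaves the high-energy d_{x²−y²} orbital empty and maximises CFSE. → square planar.
For [MnI2(NCS)2]^2-: Summing ligand charges against the −2 overall charge gives an oxidation state of +2 for manganese. Group 7 minus oxidation state 2 gives a d⁵ configuration. A high-spin d⁵ ion has zero CFSE in either geometry, so four ligands adopt the sterically favoured tetrahedral geometry. → tetrahedral.

[Rh(CN)4]^3-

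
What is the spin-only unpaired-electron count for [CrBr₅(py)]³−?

Summing ligand charges against the −3 overall charge gives an oxidation state of +2 for chromium.
Cr sits in group 6, so the d-electron count is 6 − 2 = 4.
The spin state decides the count: Bromide is a weak-field ligand for a first-row metal, so the complex is high-spin.
An octahedral high-spin d⁴ ion is t₂g³e_g¹, giving 4 unpaired electrons.

4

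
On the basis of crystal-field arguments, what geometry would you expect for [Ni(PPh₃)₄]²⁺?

square planar

Ligand charges: triphenylphosphine is neutral. With an overall charge of +2 the nickel centre must be in the +2 oxidation state.
Group 10 minus oxidation state 2 gives a d⁸ configuration.
Coordination number: 4.
Triphenylphosphine is a strong-field ligand (high in the spectrochemical series).
A 3d d⁸ ion with strong-field ligands gains enough CFSE to favour square planar over tetrahedral.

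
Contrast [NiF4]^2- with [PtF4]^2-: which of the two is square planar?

[PtF4]^2-

For [NiF4]^2-: Ligand charges: each fluoride is −1. With an overall charge of −2 the nickel centre must be in the +2 oxidation state. Nickel is a group-10 element; Ni(II) is therefore d⁸. Fluoride is a weak-field ligand. With weak-field ligands the CFSE gain from square planar is small, so a 3d d⁸ ion takes the sterically preferred tetrahedral geometry. → tetrahedral.
For [PtF4]^2-: Summing ligand charges against the −2 overall charge gives an oxidation state of +2 for platinum. Group 10 minus oxidation state 2 gives a d⁸ configuration. A 5d d⁸ ion has a large crystal-field splitting; square planar leaves the high-energy d_{x²−y²} orbital empty and maximises CFSE. → square planar.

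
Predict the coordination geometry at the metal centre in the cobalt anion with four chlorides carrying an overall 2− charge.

tetrahedral

Ligand charges: each chloride is −1. With an overall charge of −2 the cobalt centre must be in the +2 oxidation state.
Group 9 minus oxidation state 2 gives a d⁷ configuration.
Coordination number: 4.
Chloride is a weak-field ligand.
For a high-spin 3d d⁷ ion with weak-field ligands the small Δₜ gives little square-planar CFSE advantage, so four ligands adopt the sterically favoured tetrahedral geometry.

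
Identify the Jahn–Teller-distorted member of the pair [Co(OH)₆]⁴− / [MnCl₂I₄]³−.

[MnCl₂I₄]³−

[Co(OH)₆]⁴−: Summing ligand charges against the −4 overall charge gives an oxidation state of +2 for cobalt. Group 9 minus oxidation state 2 gives a d⁷ configuration. Hydroxide is a weak-field ligand for a first-row metal, so the complex is high-spin. The d⁷ configuration leaves the e_g set evenly filled (or empty) — no strong Jahn–Teller driving force.
[MnCl₂I₄]³−: Each chloride is −1; each iodide is −1; balancing the −3 overall charge requires Mn(III). Manganese is a group-7 element; Mn(III) is therefore d⁴. Chloride and iodide are weak-field ligands for a first-row metal, so the complex is high-spin. The t₂g³e_g¹ (high-spin) configuration has an unevenly filled e_g set; the Jahn–Teller theorem predicts a tetragonal distortion (typically axial elongation) to lift the degeneracy.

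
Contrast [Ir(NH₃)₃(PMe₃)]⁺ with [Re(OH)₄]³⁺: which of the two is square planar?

For [Ir(NH₃)₃(PMe₃)]⁺: Ammonia is neutral; trimethylphosphine is neutral; balancing the +1 overall charge requires Ir(I). Ir sits in group 9, so the d-electron count is 9 − 1 = 8. A 5d d⁸ ion has a large crystal-field splitting; square planar leaves the high-energy d_{x²−y²} orbital empty and maximises CFSE. → square planar.
For [Re(OH)₄]³⁺: Ligand charges: each hydroxide is −1. With an overall charge of +3 the rhenium centre must be in the +7 oxidation state. Re sits in group 7, so the d-electron count is 7 − 7 = 0. A d⁰ ion has no crystal-field stabilisation preference between square planar and tetrahedral, so four ligands adopt the sterically favoured tetrahedral geometry. → tetrahedral.

[Ir(NH₃)₃(PMe₃)]⁺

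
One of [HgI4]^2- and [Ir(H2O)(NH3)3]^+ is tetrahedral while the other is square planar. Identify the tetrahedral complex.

[HgI4]^2-

For [HgI4]^2-: Ligand charges: each iodide is −1. With an overall charge of −2 the mercury centre must be in the +2 oxidation state. Hg sits in group 12, so the d-electron count is 12 − 2 = 10. A d¹⁰ ion has no crystal-field stabilisation preference between square planar and tetrahedral, so four ligands adopt the sterically favoured tetrahedral geometry. → tetrahedral.
For [Ir(H2O)(NH3)3]^+: Ligand charges: water is neutral; ammonia is neutral. With an overall charge of +1 the iridium centre must be in the +1 oxidation state. Group 9 minus oxidation state 1 gives a d⁸ configuration. A 5d d⁸ ion has a large crystal-field splitting; square planar leaves the high-energy d_{x²−y²} orbital empty and maximises CFSE. → square planar.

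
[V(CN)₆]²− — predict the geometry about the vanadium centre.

octahedral

Each cyanide is −1; balancing the −2 overall charge requires V(IV).
Group 5 minus oxidation state 4 gives a d¹ configuration.
Coordination number: 6.
Six donors around a single metal centre give an octahedral coordination sphere.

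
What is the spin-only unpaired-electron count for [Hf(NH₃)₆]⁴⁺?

Ammonia is neutral; balancing the +4 overall charge requires Hf(IV).
Group 4 minus oxidation state 4 gives a d⁰ configuration.
In an octahedral field the d⁰ configuration is t₂g⁰e_g⁰, giving 0 unpaired electrons.

0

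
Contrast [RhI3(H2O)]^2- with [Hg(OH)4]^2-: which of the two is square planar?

For [RhI3(H2O)]^2-: Ligand charges: each iodide is −1; water is neutral. With an overall charge of −2 the rhodium centre must be in the +1 oxidation state. Group 9 minus oxidation state 1 gives a d⁸ configuration. A 4d d⁸ ion has a large crystal-field splitting; square planar leaves the high-energy d_{x²−y²} orbital empty and maximises CFSE. → square planar.
For [Hg(OH)4]^2-: Ligand charges: each hydroxide is −1. With an overall charge of −2 the mercury centre must be in the +2 oxidation state. Hg sits in group 12, so the d-electron count is 12 − 2 = 10. A d¹⁰ ion has no crystal-field stabilisation preference between square planar and tetrahedral, so four ligands adopt the sterically favoured tetrahedral geometry. → tetrahedral.

[RhI3(H2O)]^2-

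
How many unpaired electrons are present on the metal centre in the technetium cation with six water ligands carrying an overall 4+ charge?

3 unpaired electrons

Ligand charges: water is neutral. With an overall charge of +4 the technetium centre must be in the +4 oxidation state.
Technetium is a group-7 element; Tc(IV) is therefore d³.
In an octahedral field the d³ configuration is t₂g³e_g⁰ (only one arrangement possible), giving 3 unpaired electrons.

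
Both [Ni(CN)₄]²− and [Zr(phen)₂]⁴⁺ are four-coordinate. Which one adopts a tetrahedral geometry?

[Zr(phen)₂]⁴⁺

For [Ni(CN)₄]²−: Summing ligand charges against the −2 overall charge gives an oxidation state of +2 for nickel. Group 10 minus oxidation state 2 gives a d⁸ configuration. Cyanide is a strong-field ligand (high in the spectrochemical series). A 3d d⁸ ion with strong-field ligands gains enough CFSE to favour square planar over tetrahedral. → square planar.
For [Zr(phen)₂]⁴⁺: 1,10-phenanthroline is neutral; balancing the +4 overall charge requires Zr(IV). Group 4 minus oxidation state 4 gives a d⁰ configuration. A d⁰ ion has no crystal-field stabilisation preference between square planar and tetrahedral, so four ligands adopt the sterically favoured tetrahedral geometry. → tetrahedral.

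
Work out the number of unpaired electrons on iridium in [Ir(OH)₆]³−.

0

Summing ligand charges against the −3 overall charge gives an oxidation state of +3 for iridium.
Iridium is a group-9 element; Ir(III) is therefore d⁶.
The spin state decides the count: a 5d ion has a large Δₒ and is invariably low-spin.
An octahedral low-spin d⁶ ion is t₂g⁶e_g⁰, giving 0 unpaired electrons.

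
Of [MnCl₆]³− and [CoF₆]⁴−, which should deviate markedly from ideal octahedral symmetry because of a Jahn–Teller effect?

[MnCl₆]³−: Each chloride is −1; balancing the −3 overall charge requires Mn(III). Manganese is a group-7 element; Mn(III) is therefore d⁴. Chloride is a weak-field ligand for a first-row metal, so the complex is high-spin. The t₂g³e_g¹ (high-spin) configuration has an unevenly filled e_g set; the Jahn–Teller theorem predicts a tetragonal distortion (typically axial elongation) to lift the degeneracy.
[CoF₆]⁴−: Each fluoride is −1; balancing the −4 overall charge requires Co(II). Cobalt is a group-9 element; Co(II) is therefore d⁷. Fluoride is a weak-field ligand for a first-row metal, so the complex is high-spin. The d⁷ configuration leaves the e_g set evenly filled (or empty) — no strong Jahn–Teller driving force.

[MnCl₆]³−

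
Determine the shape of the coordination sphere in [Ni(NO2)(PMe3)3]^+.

Ligand charges: each nitro (N-bound nitrite) is −1; trimethylphosphine is neutral. With an overall charge of +1 the nickel centre must be in the +2 oxidation state.
Ni sits in group 10, so the d-electron count is 10 − 2 = 8.
With 4 monodentate ligands the coordination number is 4.
Nitro (N-bound nitrite) and trimethylphosphine are strong-field ligands (high in the spectrochemical series).
A 3d d⁸ ion with strong-field ligands gains enough CFSE to favour square planar over tetrahedral.

square planar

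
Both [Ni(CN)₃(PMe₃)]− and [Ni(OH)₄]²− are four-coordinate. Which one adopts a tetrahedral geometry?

For [Ni(CN)₃(PMe₃)]−: Ligand charges: each cyanide is −1; trimethylphosphine is neutral. With an overall charge of −1 the nickel centre must be in the +2 oxidation state. Nickel is a group-10 element; Ni(II) is therefore d⁸. Cyanide and trimethylphosphine are strong-field ligands (high in the spectrochemical series). A 3d d⁸ ion with strong-field ligands gains enough CFSE to favour square planar over tetrahedral. → square planar.
For [Ni(OH)₄]²−: Summing ligand charges against the −2 overall charge gives an oxidation state of +2 for nickel. Group 10 minus oxidation state 2 gives a d⁸ configuration. Hydroxide is a weak-field ligand. With weak-field ligands the CFSE gain from square planar is small, so a 3d d⁸ ion takes the sterically preferred tetrahedral geometry. → tetrahedral.

[Ni(OH)₄]²−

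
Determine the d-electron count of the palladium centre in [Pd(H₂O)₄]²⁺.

Water is neutral; balancing the +2 overall charge requires Pd(II).
Palladium is a group-10 element; Pd(II) is therefore d⁸.

d⁸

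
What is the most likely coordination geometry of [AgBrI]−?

Each bromide is −1; each iodide is −1; balancing the −1 overall charge requires Ag(I).
Silver is a group-11 element; Ag(I) is therefore d¹⁰.
Coordination number: 2.
A d¹⁰ ion with only two ligands adopts a linear arrangement (sp hybridisation; no CFSE preference).

linear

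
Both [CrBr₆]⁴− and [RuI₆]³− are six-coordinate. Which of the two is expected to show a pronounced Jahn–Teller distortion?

[CrBr₆]⁴−

[CrBr₆]⁴−: Summing ligand charges against the −4 overall charge gives an oxidation state of +2 for chromium. Cr sits in group 6, so the d-electron count is 6 − 2 = 4. Bromide is a weak-field ligand for a first-row metal, so the complex is high-spin. The t₂g³e_g¹ (high-spin) configuration has an unevenly filled e_g set; the Jahn–Teller theorem predicts a tetragonal distortion (typically axial elongation) to lift the degeneracy.
[RuI₆]³−: Summing ligand charges against the −3 overall charge gives an oxidation state of +3 for ruthenium. Group 8 minus oxidation state 3 gives a d⁵ configuration. A 4d ion has a large Δₒ and is invariably low-spin. The d⁵ configuration leaves the e_g set evenly filled (or empty) — no strong Jahn–Teller driving force.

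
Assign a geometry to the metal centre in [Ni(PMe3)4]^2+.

square planar

Trimethylphosphine is neutral; balancing the +2 overall charge requires Ni(II).
Group 10 minus oxidation state 2 gives a d⁸ configuration.
Coordination number: 4.
Trimethylphosphine is a strong-field ligand (high in the spectrochemical series).
A 3d d⁸ ion with strong-field ligands gains enough CFSE to favour square planar over tetrahedral.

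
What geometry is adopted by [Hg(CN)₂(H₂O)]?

Summing ligand charges against the 0 overall charge gives an oxidation state of +2 for mercury.
Mercury is a group-12 element; Hg(II) is therefore d¹⁰.
Coordination number: 3.
Three ligands around a d¹⁰ centre minimise repulsion in a trigonal-planar arrangement.

trigonal planar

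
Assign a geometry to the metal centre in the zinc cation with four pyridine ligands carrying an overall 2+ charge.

tetrahedral

Ligand charges: pyridine is neutral. With an overall charge of +2 the zinc centre must be in the +2 oxidation state.
Zinc is a group-12 element; Zn(II) is therefore d¹⁰.
With 4 monodentate ligands the coordination number is 4.
A d¹⁰ ion has no crystal-field stabilisation preference between square planar and tetrahedral, so four ligands adopt the sterically favoured tetrahedral geometry.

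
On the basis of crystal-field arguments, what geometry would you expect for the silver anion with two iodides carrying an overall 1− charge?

Ligand charges: each iodide is −1. With an overall charge of −1 the silver centre must be in the +1 oxidation state.
Silver is a group-11 element; Ag(I) is therefore d¹⁰.
Coordination number: 2.
A d¹⁰ ion with only two ligands adopts a linear arrangement (sp hybridisation; no CFSE preference).

linear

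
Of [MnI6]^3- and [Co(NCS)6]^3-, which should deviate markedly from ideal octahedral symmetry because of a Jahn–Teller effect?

[MnI6]^3-

[MnI6]^3-: Ligand charges: each iodide is −1. With an overall charge of −3 the manganese centre must be in the +3 oxidation state. Mn sits in group 7, so the d-electron count is 7 − 3 = 4. Iodide is a weak-field ligand for a first-row metal, so the complex is high-spin. The t₂g³e_g¹ (high-spin) configuration has an unevenly filled e_g set; the Jahn–Teller theorem predicts a tetragonal distortion (typically axial elongation) to lift the degeneracy.
[Co(NCS)6]^3-: Each isothiocyanate is −1; balancing the −3 overall charge requires Co(III). Group 9 minus oxidation state 3 gives a d⁶ configuration. Co(III) has an exceptionally large octahedral splitting and is low-spin with essentially every ligand except fluoride. The d⁶ configuration leaves the e_g set evenly filled (or empty) — no strong Jahn–Teller driving force.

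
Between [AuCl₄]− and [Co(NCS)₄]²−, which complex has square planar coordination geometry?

[AuCl₄]−

For [AuCl₄]−: Each chloride is −1; balancing the −1 overall charge requires Au(III). Group 11 minus oxidation state 3 gives a d⁸ configuration. A 5d d⁸ ion has a large crystal-field splitting; square planar leaves the high-energy d_{x²−y²} orbital empty and maximises CFSE. → square planar.
For [Co(NCS)₄]²−: Summing ligand charges against the −2 overall charge gives an oxidation state of +2 for cobalt. Group 9 minus oxidation state 2 gives a d⁷ configuration. For a high-spin 3d d⁷ ion with weak-field ligands the small Δₜ gives little square-planar CFSE advantage, so four ligands adopt the sterically favoured tetrahedral geometry. → tetrahedral.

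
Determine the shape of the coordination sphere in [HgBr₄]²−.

Summing ligand charges against the −2 overall charge gives an oxidation state of +2 for mercury.
Mercury is a group-12 element; Hg(II) is therefore d¹⁰.
With 4 monodentate ligands the coordination number is 4.
A d¹⁰ ion has no crystal-field stabilisation preference between square planar and tetrahedral, so four ligands adopt the sterically favoured tetrahedral geometry.

tetrahedral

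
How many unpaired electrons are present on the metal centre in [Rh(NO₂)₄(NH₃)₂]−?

0

Ligand charges: each nitro (N-bound nitrite) is −1; ammonia is neutral. With an overall charge of −1 the rhodium centre must be in the +3 oxidation state.
Group 9 minus oxidation state 3 gives a d⁶ configuration.
The spin state decides the count: a 4d ion has a large Δₒ and is invariably low-spin.
An octahedral low-spin d⁶ ion is t₂g⁶e_g⁰, giving 0 unpaired electrons.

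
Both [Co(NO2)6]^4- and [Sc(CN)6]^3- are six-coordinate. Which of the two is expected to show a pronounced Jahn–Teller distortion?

[Co(NO2)6]^4-

[Co(NO2)6]^4-: Summing ligand charges against the −4 overall charge gives an oxidation state of +2 for cobalt. Cobalt is a group-9 element; Co(II) is therefore d⁷. Nitro (N-bound nitrite) is a strong-field ligand (high in the spectrochemical series) for a first-row metal, so the complex is low-spin. The t₂g⁶e_g¹ (low-spin) configuration has an unevenly filled e_g set; the Jahn–Teller theorem predicts a tetragonal distortion (typically axial elongation) to lift the degeneracy.
[Sc(CN)6]^3-: Ligand charges: each cyanide is −1. With an overall charge of −3 the scandium centre must be in the +3 oxidation state. Sc sits in group 3, so the d-electron count is 3 − 3 = 0. The d⁰ configuration leaves the e_g set evenly filled (or empty) — no strong Jahn–Teller driving force.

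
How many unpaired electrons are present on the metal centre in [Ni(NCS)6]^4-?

Ligand charges: each isothiocyanate is −1. With an overall charge of −4 the nickel centre must be in the +2 oxidation state.
Nickel is a group-10 element; Ni(II) is therefore d⁸.
In an octahedral field the d⁸ configuration is t₂g⁶e_g² (only one arrangement possible), giving 2 unpaired electrons.

2 unpaired electrons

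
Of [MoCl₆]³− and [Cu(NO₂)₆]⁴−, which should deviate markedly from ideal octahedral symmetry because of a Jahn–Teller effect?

[MoCl₆]³−: Each chloride is −1; balancing the −3 overall charge requires Mo(III). Mo sits in group 6, so the d-electron count is 6 − 3 = 3. The d³ configuration leaves the e_g set evenly filled (or empty) — no strong Jahn–Teller driving force.
[Cu(NO₂)₆]⁴−: Summing ligand charges against the −4 overall charge gives an oxidation state of +2 for copper. Copper is a group-11 element; Cu(II) is therefore d⁹. The t₂g⁶e_g³ configuration has an unevenly filled e_g set; the Jahn–Teller theorem predicts a tetragonal distortion (typically axial elongation) to lift the degeneracy.

[Cu(NO₂)₆]⁴−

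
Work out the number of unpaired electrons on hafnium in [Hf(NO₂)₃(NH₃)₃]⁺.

0 unpaired electrons

Ligand charges: each nitro (N-bound nitrite) is −1; ammonia is neutral. With an overall charge of +1 the hafnium centre must be in the +4 oxidation state.
Hf sits in group 4, so the d-electron count is 4 − 4 = 0.
In an octahedral field the d⁰ configuration is t₂g⁰e_g⁰, giving 0 unpaired electrons.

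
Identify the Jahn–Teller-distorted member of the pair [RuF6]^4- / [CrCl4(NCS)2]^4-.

[RuF6]^4-: Summing ligand charges against the −4 overall charge gives an oxidation state of +2 for ruthenium. Ru sits in group 8, so the d-electron count is 8 − 2 = 6. A 4d ion has a large Δₒ and is invariably low-spin. The d⁶ configuration leaves the e_g set evenly filled (or empty) — no strong Jahn–Teller driving force.
[CrCl4(NCS)2]^4-: Summing ligand charges against the −4 overall charge gives an oxidation state of +2 for chromium. Cr sits in group 6, so the d-electron count is 6 − 2 = 4. Chloride and isothiocyanate are weak-field ligands for a first-row metal, so the complex is high-spin. The t₂g³e_g¹ (high-spin) configuration has an unevenly filled e_g set; the Jahn–Teller theorem predicts a tetragonal distortion (typically axial elongation) to lift the degeneracy.

[CrCl4(NCS)2]^4-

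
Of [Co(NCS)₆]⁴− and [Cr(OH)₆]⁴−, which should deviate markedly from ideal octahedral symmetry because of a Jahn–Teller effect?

[Cr(OH)₆]⁴−

[Co(NCS)₆]⁴−: Summing ligand charges against the −4 overall charge gives an oxidation state of +2 for cobalt. Co sits in group 9, so the d-electron count is 9 − 2 = 7. Isothiocyanate is a weak-field ligand for a first-row metal, so the complex is high-spin. The d⁷ configuration leaves the e_g set evenly filled (or empty) — no strong Jahn–Teller driving force.
[Cr(OH)₆]⁴−: Summing ligand charges against the −4 overall charge gives an oxidation state of +2 for chromium. Cr sits in group 6, so the d-electron count is 6 − 2 = 4. Hydroxide is a weak-field ligand for a first-row metal, so the complex is high-spin. The t₂g³e_g¹ (high-spin) configuration has an unevenly filled e_g set; the Jahn–Teller theorem predicts a tetragonal distortion (typically axial elongation) to lift the degeneracy.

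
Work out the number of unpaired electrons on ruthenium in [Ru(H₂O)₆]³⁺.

Summing ligand charges against the +3 overall charge gives an oxidation state of +3 for ruthenium.
Group 8 minus oxidation state 3 gives a d⁵ configuration.
The spin state decides the count: a 4d ion has a large Δₒ and is invariably low-spin.
An octahedral low-spin d⁵ ion is t₂g⁵e_g⁰, giving 1 unpaired electron.

1 unpaired electron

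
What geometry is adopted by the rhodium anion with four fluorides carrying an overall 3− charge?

Each fluoride is −1; balancing the −3 overall charge requires Rh(I).
Group 9 minus oxidation state 1 gives a d⁸ configuration.
With 4 monodentate ligands the coordination number is 4.
A 4d d⁸ ion has a large crystal-field splitting; square planar leaves the high-energy d_{x²−y²} orbital empty and maximises CFSE.

square planar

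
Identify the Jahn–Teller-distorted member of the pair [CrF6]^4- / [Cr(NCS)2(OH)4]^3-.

[CrF6]^4-

[CrF6]^4-: Each fluoride is −1; balancing the −4 overall charge requires Cr(II). Group 6 minus oxidation state 2 gives a d⁴ configuration. Fluoride is a weak-field ligand for a first-row metal, so the complex is high-spin. The t₂g³e_g¹ (high-spin) configuration has an unevenly filled e_g set; the Jahn–Teller theorem predicts a tetragonal distortion (typically axial elongation) to lift the degeneracy.
[Cr(NCS)2(OH)4]^3-: Ligand charges: each isothiocyanate is −1; each hydroxide is −1. With an overall charge of −3 the chromium centre must be in the +3 oxidation state. Group 6 minus oxidation state 3 gives a d³ configuration. The d³ configuration leaves the e_g set evenly filled (or empty) — no strong Jahn–Teller driving force.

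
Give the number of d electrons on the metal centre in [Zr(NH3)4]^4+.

Ligand charges: ammonia is neutral. With an overall charge of +4 the zirconium centre must be in the +4 oxidation state.
Zirconium is a group-4 element; Zr(IV) is therefore d⁰.

d0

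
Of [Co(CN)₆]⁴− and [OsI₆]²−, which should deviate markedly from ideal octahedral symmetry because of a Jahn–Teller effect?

[Co(CN)₆]⁴−: Summing ligand charges against the −4 overall charge gives an oxidation state of +2 for cobalt. Cobalt is a group-9 element; Co(II) is therefore d⁷. Cyanide is a strong-field ligand (high in the spectrochemical series) for a first-row metal, so the complex is low-spin. The t₂g⁶e_g¹ (low-spin) configuration has an unevenly filled e_g set; the Jahn–Teller theorem predicts a tetragonal distortion (typically axial elongation) to lift the degeneracy.
[OsI₆]²−: Ligand charges: each iodide is −1. With an overall charge of −2 the osmium centre must be in the +4 oxidation state. Group 8 minus oxidation state 4 gives a d⁴ configuration. A 5d ion has a large Δₒ and is invariably low-spin. The d⁴ configuration leaves the e_g set evenly filled (or empty) — no strong Jahn–Teller driving force.

[Co(CN)₆]⁴−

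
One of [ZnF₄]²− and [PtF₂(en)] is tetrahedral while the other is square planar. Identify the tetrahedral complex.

For [ZnF₄]²−: Summing ligand charges against the −2 overall charge gives an oxidation state of +2 for zinc. Group 12 minus oxidation state 2 gives a d¹⁰ configuration. A d¹⁰ ion has no crystal-field stabilisation preference between square planar and tetrahedral, so four ligands adopt the sterically favoured tetrahedral geometry. → tetrahedral.
For [PtF₂(en)]: Ligand charges: each fluoride is −1; ethylenediamine is neutral. With an overall charge of 0 the platinum centre must be in the +2 oxidation state. Group 10 minus oxidation state 2 gives a d⁸ configuration. A 5d d⁸ ion has a large crystal-field splitting; square planar leaves the high-energy d_{x²−y²} orbital empty and maximises CFSE. → square planar.

[ZnF₄]²−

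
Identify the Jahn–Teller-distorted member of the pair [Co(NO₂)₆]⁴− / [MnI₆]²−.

[Co(NO₂)₆]⁴−

[Co(NO₂)₆]⁴−: Ligand charges: each nitro (N-bound nitrite) is −1. With an overall charge of −4 the cobalt centre must be in the +2 oxidation state. Group 9 minus oxidation state 2 gives a d⁷ configuration. Nitro (N-bound nitrite) is a strong-field ligand (high in the spectrochemical series) for a first-row metal, so the complex is low-spin. The t₂g⁶e_g¹ (low-spin) configuration has an unevenly filled e_g set; the Jahn–Teller theorem predicts a tetragonal distortion (typically axial elongation) to lift the degeneracy.
[MnI₆]²−: Ligand charges: each iodide is −1. With an overall charge of −2 the manganese centre must be in the +4 oxidation state. Group 7 minus oxidation state 4 gives a d³ configuration. The d³ configuration leaves the e_g set evenly filled (or empty) — no strong Jahn–Teller driving force.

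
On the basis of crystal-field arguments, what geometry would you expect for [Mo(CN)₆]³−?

Each cyanide is −1; balancing the −3 overall charge requires Mo(III).
Molybdenum is a group-6 element; Mo(III) is therefore d³.
Coordination number: 6.
Six donors around a single metal centre give an octahedral coordination sphere.

octahedral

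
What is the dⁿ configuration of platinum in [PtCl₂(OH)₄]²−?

d6

Summing ligand charges against the −2 overall charge gives an oxidation state of +4 for platinum.
Group 10 minus oxidation state 4 gives a d⁶ configuration.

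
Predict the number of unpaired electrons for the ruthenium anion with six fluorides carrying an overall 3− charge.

Each fluoride is −1; balancing the −3 overall charge requires Ru(III).
Ruthenium is a group-8 element; Ru(III) is therefore d⁵.
The spin state decides the count: a 4d ion has a large Δₒ and is invariably low-spin.
An octahedral low-spin d⁵ ion is t₂g⁵e_g⁰, giving 1 unpaired electron.

1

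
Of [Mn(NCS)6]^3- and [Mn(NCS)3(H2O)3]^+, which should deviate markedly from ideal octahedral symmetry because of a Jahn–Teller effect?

[Mn(NCS)6]^3-

[Mn(NCS)6]^3-: Each isothiocyanate is −1; balancing the −3 overall charge requires Mn(III). Manganese is a group-7 element; Mn(III) is therefore d⁴. Isothiocyanate is a weak-field ligand for a first-row metal, so the complex is high-spin. The t₂g³e_g¹ (high-spin) configuration has an unevenly filled e_g set; the Jahn–Teller theorem predicts a tetragonal distortion (typically axial elongation) to lift the degeneracy.
[Mn(NCS)3(H2O)3]^+: Each isothiocyanate is −1; water is neutral; balancing the +1 overall charge requires Mn(IV). Manganese is a group-7 element; Mn(IV) is therefore d³. The d³ configuration leaves the e_g set evenly filled (or empty) — no strong Jahn–Teller driving force.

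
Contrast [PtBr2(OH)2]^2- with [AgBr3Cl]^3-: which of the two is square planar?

For [PtBr2(OH)2]^2-: Ligand charges: each bromide is −1; each hydroxide is −1. With an overall charge of −2 the platinum centre must be in the +2 oxidation state. Pt sits in group 10, so the d-electron count is 10 − 2 = 8. A 5d d⁸ ion has a large crystal-field splitting; square planar leaves the high-energy d_{x²−y²} orbital empty and maximises CFSE. → square planar.
For [AgBr3Cl]^3-: Summing ligand charges against the −3 overall charge gives an oxidation state of +1 for silver. Ag sits in group 11, so the d-electron count is 11 − 1 = 10. A d¹⁰ ion has no crystal-field stabilisation preference between square planar and tetrahedral, so four ligands adopt the sterically favoured tetrahedral geometry. → tetrahedral.

[PtBr2(OH)2]^2-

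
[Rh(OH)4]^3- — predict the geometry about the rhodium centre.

square planar

Summing ligand charges against the −3 overall charge gives an oxidation state of +1 for rhodium.
Rh sits in group 9, so the d-electron count is 9 − 1 = 8.
Coordination number: 4.
A 4d d⁸ ion has a large crystal-field splitting; square planar leaves the high-energy d_{x²−y²} orbital empty and maximises CFSE.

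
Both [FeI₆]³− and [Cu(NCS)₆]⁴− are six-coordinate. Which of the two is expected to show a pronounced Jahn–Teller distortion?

[FeI₆]³−: Summing ligand charges against the −3 overall charge gives an oxidation state of +3 for iron. Iron is a group-8 element; Fe(III) is therefore d⁵. Iodide is a weak-field ligand for a first-row metal, so the complex is high-spin. The d⁵ configuration leaves the e_g set evenly filled (or empty) — no strong Jahn–Teller driving force.
[Cu(NCS)₆]⁴−: Summing ligand charges against the −4 overall charge gives an oxidation state of +2 for copper. Copper is a group-11 element; Cu(II) is therefore d⁹. The t₂g⁶e_g³ configuration has an unevenly filled e_g set; the Jahn–Teller theorem predicts a tetragonal distortion (typically axial elongation) to lift the degeneracy.

[Cu(NCS)₆]⁴−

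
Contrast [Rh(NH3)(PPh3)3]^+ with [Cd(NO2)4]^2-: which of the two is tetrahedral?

For [Rh(NH3)(PPh3)3]^+: Ammonia is neutral; triphenylphosphine is neutral; balancing the +1 overall charge requires Rh(I). Group 9 minus oxidation state 1 gives a d⁸ configuration. A 4d d⁸ ion has a large crystal-field splitting; square planar leaves the high-energy d_{x²−y²} orbital empty and maximises CFSE. → square planar.
For [Cd(NO2)4]^2-: Each nitro (N-bound nitrite) is −1; balancing the −2 overall charge requires Cd(II). Cadmium is a group-12 element; Cd(II) is therefore d¹⁰. A d¹⁰ ion has no crystal-field stabilisation preference between square planar and tetrahedral, so four ligands adopt the sterically favoured tetrahedral geometry. → tetrahedral.

[Cd(NO2)4]^2-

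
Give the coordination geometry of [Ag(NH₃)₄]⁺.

tetrahedral

Summing ligand charges against the +1 overall charge gives an oxidation state of +1 for silver.
Ag sits in group 11, so the d-electron count is 11 − 1 = 10.
With 4 monodentate ligands the coordination number is 4.
A d¹⁰ ion has no crystal-field stabilisation preference between square planar and tetrahedral, so four ligands adopt the sterically favoured tetrahedral geometry.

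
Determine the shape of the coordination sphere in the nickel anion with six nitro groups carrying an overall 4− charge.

octahedral

Each nitro (N-bound nitrite) is −1; balancing the −4 overall charge requires Ni(II).
Ni sits in group 10, so the d-electron count is 10 − 2 = 8.
Coordination number: 6.
Six donors around a single metal centre give an octahedral coordination sphere.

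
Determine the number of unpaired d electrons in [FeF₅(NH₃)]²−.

Each fluoride is −1; ammonia is neutral; balancing the −2 overall charge requires Fe(III).
Iron is a group-8 element; Fe(III) is therefore d⁵.
The spin state decides the count: Fluoride is a weak-field ligand for a first-row metal, so the complex is high-spin.
An octahedral high-spin d⁵ ion is t₂g³e_g², giving 5 unpaired electrons.

5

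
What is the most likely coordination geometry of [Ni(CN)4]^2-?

Each cyanide is −1; balancing the −2 overall charge requires Ni(II).
Nickel is a group-10 element; Ni(II) is therefore d⁸.
With 4 monodentate ligands the coordination number is 4.
Cyanide is a strong-field ligand (high in the spectrochemical series).
A 3d d⁸ ion with strong-field ligands gains enough CFSE to favour square planar over tetrahedral.

square planar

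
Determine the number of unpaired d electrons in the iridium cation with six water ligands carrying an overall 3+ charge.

Ligand charges: water is neutral. With an overall charge of +3 the iridium centre must be in the +3 oxidation state.
Ir sits in group 9, so the d-electron count is 9 − 3 = 6.
The spin state decides the count: a 5d ion has a large Δₒ and is invariably low-spin.
An octahedral low-spin d⁶ ion is t₂g⁶e_g⁰, giving 0 unpaired electrons.

0 unpaired electrons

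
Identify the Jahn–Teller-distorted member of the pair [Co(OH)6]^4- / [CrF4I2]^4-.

[Co(OH)6]^4-: Ligand charges: each hydroxide is −1. With an overall charge of −4 the cobalt centre must be in the +2 oxidation state. Co sits in group 9, so the d-electron count is 9 − 2 = 7. Hydroxide is a weak-field ligand for a first-row metal, so the complex is high-spin. The d⁷ configuration leaves the e_g set evenly filled (or empty) — no strong Jahn–Teller driving force.
[CrF4I2]^4-: Summing ligand charges against the −4 overall charge gives an oxidation state of +2 for chromium. Chromium is a group-6 element; Cr(II) is therefore d⁴. Fluoride and iodide are weak-field ligands for a first-row metal, so the complex is high-spin. The t₂g³e_g¹ (high-spin) configuration has an unevenly filled e_g set; the Jahn–Teller theorem predicts a tetragonal distortion (typically axial elongation) to lift the degeneracy.

[CrF4I2]^4-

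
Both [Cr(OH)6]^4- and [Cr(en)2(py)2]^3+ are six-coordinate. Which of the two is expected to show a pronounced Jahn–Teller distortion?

[Cr(OH)6]^4-

[Cr(OH)6]^4-: Ligand charges: each hydroxide is −1. With an overall charge of −4 the chromium centre must be in the +2 oxidation state. Cr sits in group 6, so the d-electron count is 6 − 2 = 4. Hydroxide is a weak-field ligand for a first-row metal, so the complex is high-spin. The t₂g³e_g¹ (high-spin) configuration has an unevenly filled e_g set; the Jahn–Teller theorem predicts a tetragonal distortion (typically axial elongation) to lift the degeneracy.
[Cr(en)2(py)2]^3+: Ethylenediamine is neutral; pyridine is neutral; balancing the +3 overall charge requires Cr(III). Group 6 minus oxidation state 3 gives a d³ configuration. The d³ configuration leaves the e_g set evenly filled (or empty) — no strong Jahn–Teller driving force.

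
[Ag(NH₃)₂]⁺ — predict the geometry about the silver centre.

Ligand charges: ammonia is neutral. With an overall charge of +1 the silver centre must be in the +1 oxidation state.
Silver is a group-11 element; Ag(I) is therefore d¹⁰.
Coordination number: 2.
A d¹⁰ ion with only two ligands adopts a linear arrangement (sp hybridisation; no CFSE preference).

linear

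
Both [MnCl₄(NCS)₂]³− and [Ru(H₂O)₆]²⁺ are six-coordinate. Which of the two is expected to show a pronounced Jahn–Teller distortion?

[MnCl₄(NCS)₂]³−

[MnCl₄(NCS)₂]³−: Each chloride is −1; each isothiocyanate is −1; balancing the −3 overall charge requires Mn(III). Manganese is a group-7 element; Mn(III) is therefore d⁴. Chloride and isothiocyanate are weak-field ligands for a first-row metal, so the complex is high-spin. The t₂g³e_g¹ (high-spin) configuration has an unevenly filled e_g set; the Jahn–Teller theorem predicts a tetragonal distortion (typically axial elongation) to lift the degeneracy.
[Ru(H₂O)₆]²⁺: Summing ligand charges against the +2 overall charge gives an oxidation state of +2 for ruthenium. Ru sits in group 8, so the d-electron count is 8 − 2 = 6. A 4d ion has a large Δₒ and is invariably low-spin. The d⁶ configuration leaves the e_g set evenly filled (or empty) — no strong Jahn–Teller driving force.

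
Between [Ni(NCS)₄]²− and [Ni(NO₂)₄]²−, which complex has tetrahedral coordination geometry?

For [Ni(NCS)₄]²−: Summing ligand charges against the −2 overall charge gives an oxidation state of +2 for nickel. Group 10 minus oxidation state 2 gives a d⁸ configuration. Isothiocyanate is a weak-field ligand. With weak-field ligands the CFSE gain from square planar is small, so a 3d d⁸ ion takes the sterically preferred tetrahedral geometry. → tetrahedral.
For [Ni(NO₂)₄]²−: Ligand charges: each nitro (N-bound nitrite) is −1. With an overall charge of −2 the nickel centre must be in the +2 oxidation state. Ni sits in group 10, so the d-electron count is 10 − 2 = 8. Nitro (N-bound nitrite) is a strong-field ligand (high in the spectrochemical series). A 3d d⁸ ion with strong-field ligands gains enough CFSE to favour square planar over tetrahedral. → square planar.

[Ni(NCS)₄]²−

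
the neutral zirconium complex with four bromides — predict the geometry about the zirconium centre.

Summing ligand charges against the 0 overall charge gives an oxidation state of +4 for zirconium.
Zirconium is a group-4 element; Zr(IV) is therefore d⁰.
Coordination number: 4.
A d⁰ ion has no crystal-field stabilisation preference between square planar and tetrahedral, so four ligands adopt the sterically favoured tetrahedral geometry.

tetrahedral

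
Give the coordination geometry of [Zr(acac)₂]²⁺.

Each acetylacetonate is −1; balancing the +2 overall charge requires Zr(IV).
Group 4 minus oxidation state 4 gives a d⁰ configuration.
Counting donor atoms: 2×acetylacetonate (bidentate) → 4 donors. Coordination number = 4.
A d⁰ ion has no crystal-field stabilisation preference between square planar and tetrahedral, so four ligands adopt the sterically favoured tetrahedral geometry.

tetrahedral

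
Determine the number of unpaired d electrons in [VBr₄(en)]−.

2 unpaired electrons

Summing ligand charges against the −1 overall charge gives an oxidation state of +3 for vanadium.
Group 5 minus oxidation state 3 gives a d² configuration.
Counting donor atoms: 4×bromide (monodentate) → 4 donors; 1×ethylenediamine (bidentate) → 2 donors. Coordination number = 6.
In an octahedral field the d² configuration is t₂g²e_g⁰ (only one arrangement possible), giving 2 unpaired electrons.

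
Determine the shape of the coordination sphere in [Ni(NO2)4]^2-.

square planar

Ligand charges: each nitro (N-bound nitrite) is −1. With an overall charge of −2 the nickel centre must be in the +2 oxidation state.
Nickel is a group-10 element; Ni(II) is therefore d⁸.
With 4 monodentate ligands the coordination number is 4.
Nitro (N-bound nitrite) is a strong-field ligand (high in the spectrochemical series).
A 3d d⁸ ion with strong-field ligands gains enough CFSE to favour square planar over tetrahedral.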